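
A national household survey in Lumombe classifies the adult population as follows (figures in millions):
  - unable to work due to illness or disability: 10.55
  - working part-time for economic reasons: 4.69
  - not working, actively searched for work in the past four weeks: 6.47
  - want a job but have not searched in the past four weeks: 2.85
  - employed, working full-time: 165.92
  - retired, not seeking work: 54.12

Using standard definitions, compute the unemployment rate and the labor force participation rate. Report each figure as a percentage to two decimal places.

Employed = 4.69 + 165.92 = 170.61 million (anyone who worked, including part-time for economic reasons, counts as employed).
Unemployed = 6.47 million.
Labor force = 170.61 + 6.47 = 177.08 million.
Not in labor force = 10.55 + 2.85 + 54.12 = 67.52 million (those not working and not actively searching are outside the labor force — including those who want a job but have given up searching).
Civilian working-age population = 177.08 + 67.52 = 244.60 million.
Unemployment rate = 6.47 / 177.08 = 3.65%.
Labor force participation rate = 177.08 / 244.60 = 72.40%.

Unemployment rate ≈ 3.65%; labor force participation rate ≈ 72.40%.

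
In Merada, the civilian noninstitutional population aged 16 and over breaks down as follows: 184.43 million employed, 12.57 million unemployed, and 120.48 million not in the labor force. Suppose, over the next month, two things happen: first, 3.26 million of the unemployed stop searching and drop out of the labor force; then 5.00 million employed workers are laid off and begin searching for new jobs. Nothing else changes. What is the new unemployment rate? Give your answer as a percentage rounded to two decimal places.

New unemployment rate ≈ 7.39%.

Initially, labor force = 184.43 + 12.57 = 197.00 million, so u = 12.57/197.00 = 6.38%.
After the first change, unemployed and labor force both fall by 3.26 → E = 184.43, U = 9.31, labor force = 193.74 million.
After the second change, employed falls and unemployed rises by 5.00; labor force unchanged → E = 179.43, U = 14.31, labor force = 193.74 million.
New unemployment rate = 14.31 / 193.74 = 7.39%.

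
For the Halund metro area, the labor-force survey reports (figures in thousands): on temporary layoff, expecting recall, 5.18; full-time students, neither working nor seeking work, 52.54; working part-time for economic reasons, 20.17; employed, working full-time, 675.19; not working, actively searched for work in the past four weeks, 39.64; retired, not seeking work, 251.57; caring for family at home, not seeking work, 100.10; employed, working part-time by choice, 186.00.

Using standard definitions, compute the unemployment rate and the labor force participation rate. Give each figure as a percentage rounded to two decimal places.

Employed = 20.17 + 675.19 + 186.00 = 881.36 thousand (anyone who worked, including part-time for economic reasons, counts as employed).
Unemployed = 5.18 + 39.64 = 44.82 thousand (jobless and actively searching, or on temporary layoff).
Labor force = 881.36 + 44.82 = 926.18 thousand.
Not in labor force = 52.54 + 251.57 + 100.10 = 404.21 thousand (those not working and not actively searching are outside the labor force).
Civilian working-age population = 926.18 + 404.21 = 1,330.39 thousand.
Unemployment rate = 44.82 / 926.18 = 4.84%.
Labor force participation rate = 926.18 / 1,330.39 = 69.62%.

Unemployment rate ≈ 4.84%; labor force participation rate ≈ 69.62%.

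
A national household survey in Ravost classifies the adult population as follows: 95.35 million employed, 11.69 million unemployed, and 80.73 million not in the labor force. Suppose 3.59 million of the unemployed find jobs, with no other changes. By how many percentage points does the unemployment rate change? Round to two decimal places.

Initially, labor force = 95.35 + 11.69 = 107.04 million, so u = 11.69/107.04 = 10.92%.
After the change, unemployed falls and employed rises by 3.59; labor force unchanged → E = 98.94, U = 8.10, labor force = 107.04 million.
New unemployment rate = 8.10 / 107.04 = 7.57%.
Change = 7.57% − 10.92% = −3.35 percentage points.

The unemployment rate changes by −3.35 percentage points.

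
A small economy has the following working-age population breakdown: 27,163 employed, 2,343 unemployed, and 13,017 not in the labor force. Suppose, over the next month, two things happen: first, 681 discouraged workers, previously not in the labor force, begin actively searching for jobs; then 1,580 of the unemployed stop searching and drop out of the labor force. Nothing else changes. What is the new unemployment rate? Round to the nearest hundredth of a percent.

Initially, labor force = 27,163 + 2,343 = 29,506, so u = 2,343/29,506 = 7.94%.
After the first change, unemployed and labor force both rise by 681 → E = 27,163, U = 3,024, labor force = 30,187.
After the second change, unemployed and labor force both fall by 1,580 → E = 27,163, U = 1,444, labor force = 28,607.
New unemployment rate = 1,444 / 28,607 = 5.05%.

New unemployment rate ≈ 5.05%.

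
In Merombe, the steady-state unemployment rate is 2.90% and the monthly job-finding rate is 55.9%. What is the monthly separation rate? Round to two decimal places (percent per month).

Separation rate ≈ 1.67% per month.

From u* = s/(s+f): s = u·f/(1−u).
s = 0.0290 × 55.9 / (1 − 0.0290) = 1.6211 / 0.9710 ≈ 1.67% per month.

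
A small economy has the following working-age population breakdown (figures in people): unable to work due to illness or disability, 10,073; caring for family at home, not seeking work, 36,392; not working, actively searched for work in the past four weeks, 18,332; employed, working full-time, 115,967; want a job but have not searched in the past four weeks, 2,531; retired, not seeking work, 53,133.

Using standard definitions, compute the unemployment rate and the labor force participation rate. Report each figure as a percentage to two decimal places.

Unemployment rate ≈ 13.65%; labor force participation rate ≈ 56.80%.

Employed = 115,967.
Unemployed = 18,332.
Labor force = 115,967 + 18,332 = 134,299.
Not in labor force = 10,073 + 36,392 + 2,531 + 53,133 = 102,129 (those not working and not actively searching are outside the labor force — including those who want a job but have given up searching).
Civilian working-age population = 134,299 + 102,129 = 236,428.
Unemployment rate = 18,332 / 134,299 = 13.65%.
Labor force participation rate = 134,299 / 236,428 = 56.80%.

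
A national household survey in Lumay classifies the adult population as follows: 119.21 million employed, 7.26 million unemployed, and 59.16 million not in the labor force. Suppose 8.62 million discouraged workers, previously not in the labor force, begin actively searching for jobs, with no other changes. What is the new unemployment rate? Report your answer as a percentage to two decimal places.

New unemployment rate ≈ 11.76%.

Initially, labor force = 119.21 + 7.26 = 126.47 million, so u = 7.26/126.47 = 5.74%.
After the change, unemployed and labor force both rise by 8.62 → E = 119.21, U = 15.88, labor force = 135.09 million.
New unemployment rate = 15.88 / 135.09 = 11.76%.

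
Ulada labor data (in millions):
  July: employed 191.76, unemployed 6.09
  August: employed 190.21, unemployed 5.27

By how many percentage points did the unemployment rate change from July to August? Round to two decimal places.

The unemployment rate changed by −0.38 percentage points.

July: labor force = 191.76 + 6.09 = 197.85; u = 6.09/197.85 = 3.08%.
August: labor force = 190.21 + 5.27 = 195.48; u = 5.27/195.48 = 2.70%.
Change = 2.70% − 3.08% = −0.38 pp.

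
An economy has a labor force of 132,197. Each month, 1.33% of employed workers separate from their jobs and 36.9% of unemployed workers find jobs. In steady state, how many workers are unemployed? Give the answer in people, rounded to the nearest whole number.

About 4,599 are unemployed in steady state.

Steady-state unemployment rate u* = s/(s+f) = 1.33/(1.33+36.9) = 0.034789.
Unemployed = u* × labor force = 0.034789 × 132,197 ≈ 4,599.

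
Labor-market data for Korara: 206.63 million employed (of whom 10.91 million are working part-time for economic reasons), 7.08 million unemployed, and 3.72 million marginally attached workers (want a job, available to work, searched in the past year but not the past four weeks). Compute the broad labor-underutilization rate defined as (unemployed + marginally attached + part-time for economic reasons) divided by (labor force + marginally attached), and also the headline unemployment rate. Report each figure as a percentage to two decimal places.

Broad underutilization rate ≈ 9.98%; headline unemployment rate ≈ 3.31%.

Labor force = 206.63 + 7.08 = 213.71 million.
Numerator = 7.08 + 3.72 + 10.91 = 21.71 million.
Denominator = 213.71 + 3.72 = 217.43 million.
Broad rate = 21.71 / 217.43 = 9.98%.
Headline unemployment rate = 7.08 / 213.71 = 3.31%.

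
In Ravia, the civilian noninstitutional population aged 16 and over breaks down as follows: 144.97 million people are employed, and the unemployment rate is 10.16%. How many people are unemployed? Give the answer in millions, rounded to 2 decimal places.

About 16.39 million are unemployed.

Let U be the number unemployed. The labor force is E + U, and U/(E+U) = 0.1016.
So U = 0.1016 × 144.97 / (1 − 0.1016) = 14.7290 / 0.8984 ≈ 16.39 million.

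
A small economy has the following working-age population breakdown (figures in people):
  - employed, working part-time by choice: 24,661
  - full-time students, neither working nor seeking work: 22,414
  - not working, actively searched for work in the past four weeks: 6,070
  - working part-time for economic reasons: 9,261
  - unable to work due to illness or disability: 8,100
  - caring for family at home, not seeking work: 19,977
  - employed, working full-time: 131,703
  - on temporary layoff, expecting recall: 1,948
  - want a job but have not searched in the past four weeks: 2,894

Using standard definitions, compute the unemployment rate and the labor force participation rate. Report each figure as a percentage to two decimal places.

Unemployment rate ≈ 4.62%; labor force participation rate ≈ 76.49%.

Employed = 24,661 + 9,261 + 131,703 = 165,625 (anyone who worked, including part-time for economic reasons, counts as employed).
Unemployed = 6,070 + 1,948 = 8,018 (jobless and actively searching, or on temporary layoff).
Labor force = 165,625 + 8,018 = 173,643.
Not in labor force = 22,414 + 8,100 + 19,977 + 2,894 = 53,385 (those not working and not actively searching are outside the labor force — including those who want a job but have given up searching).
Civilian working-age population = 173,643 + 53,385 = 227,028.
Unemployment rate = 8,018 / 173,643 = 4.62%.
Labor force participation rate = 173,643 / 227,028 = 76.49%.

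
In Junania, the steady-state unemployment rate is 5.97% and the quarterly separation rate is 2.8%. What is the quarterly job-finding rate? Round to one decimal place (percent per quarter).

Job-finding rate ≈ 44.1% per quarter.

From u* = s/(s+f): f = s·(1−u)/u.
f = 2.8 × (1 − 0.0597) / 0.0597 = 2.6328 / 0.0597 ≈ 44.1% per quarter.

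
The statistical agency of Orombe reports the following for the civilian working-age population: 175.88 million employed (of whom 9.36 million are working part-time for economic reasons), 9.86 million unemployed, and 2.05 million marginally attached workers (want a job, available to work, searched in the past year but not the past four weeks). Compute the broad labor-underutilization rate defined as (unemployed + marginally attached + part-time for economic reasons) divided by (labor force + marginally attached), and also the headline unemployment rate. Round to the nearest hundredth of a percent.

Broad underutilization rate ≈ 11.33%; headline unemployment rate ≈ 5.31%.

Labor force = 175.88 + 9.86 = 185.74 million.
Numerator = 9.86 + 2.05 + 9.36 = 21.27 million.
Denominator = 185.74 + 2.05 = 187.79 million.
Broad rate = 21.27 / 187.79 = 11.33%.
Headline unemployment rate = 9.86 / 185.74 = 5.31%.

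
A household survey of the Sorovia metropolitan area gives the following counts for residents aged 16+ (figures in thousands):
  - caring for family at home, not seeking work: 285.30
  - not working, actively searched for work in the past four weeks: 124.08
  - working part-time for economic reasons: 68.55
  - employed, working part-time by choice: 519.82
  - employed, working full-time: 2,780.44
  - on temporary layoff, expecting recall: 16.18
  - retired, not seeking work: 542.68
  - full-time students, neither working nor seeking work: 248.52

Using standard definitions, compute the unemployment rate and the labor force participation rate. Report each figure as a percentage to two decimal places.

Unemployment rate ≈ 4.00%; labor force participation rate ≈ 76.52%.

Employed = 68.55 + 519.82 + 2,780.44 = 3,368.81 thousand (anyone who worked, including part-time for economic reasons, counts as employed).
Unemployed = 124.08 + 16.18 = 140.26 thousand (jobless and actively searching, or on temporary layoff).
Labor force = 3,368.81 + 140.26 = 3,509.07 thousand.
Not in labor force = 285.30 + 542.68 + 248.52 = 1,076.50 thousand (those not working and not actively searching are outside the labor force).
Civilian working-age population = 3,509.07 + 1,076.50 = 4,585.57 thousand.
Unemployment rate = 140.26 / 3,509.07 = 4.00%.
Labor force participation rate = 3,509.07 / 4,585.57 = 76.52%.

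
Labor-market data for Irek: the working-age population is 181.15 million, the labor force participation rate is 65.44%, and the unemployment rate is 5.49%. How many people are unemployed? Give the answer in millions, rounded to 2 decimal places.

About 6.51 million are unemployed.

Labor force = 0.6544 × 181.15 = 118.54 million.
Unemployed = 0.0549 × 118.54 ≈ 6.51 million.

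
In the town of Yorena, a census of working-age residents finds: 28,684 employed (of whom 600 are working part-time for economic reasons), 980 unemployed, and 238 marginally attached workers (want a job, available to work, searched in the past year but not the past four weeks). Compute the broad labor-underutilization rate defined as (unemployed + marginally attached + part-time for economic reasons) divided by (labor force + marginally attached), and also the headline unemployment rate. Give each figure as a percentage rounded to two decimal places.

Broad underutilization rate ≈ 6.08%; headline unemployment rate ≈ 3.30%.

Labor force = 28,684 + 980 = 29,664.
Numerator = 980 + 238 + 600 = 1,818.
Denominator = 29,664 + 238 = 29,902.
Broad rate = 1,818 / 29,902 = 6.08%.
Headline unemployment rate = 980 / 29,664 = 3.30%.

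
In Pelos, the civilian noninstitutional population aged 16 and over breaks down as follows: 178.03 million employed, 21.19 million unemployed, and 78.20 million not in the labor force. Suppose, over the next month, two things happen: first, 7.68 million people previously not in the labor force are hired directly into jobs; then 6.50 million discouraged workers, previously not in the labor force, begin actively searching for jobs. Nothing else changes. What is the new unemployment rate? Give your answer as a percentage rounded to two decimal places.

Initially, labor force = 178.03 + 21.19 = 199.22 million, so u = 21.19/199.22 = 10.64%.
After the first change, employed and labor force both rise by 7.68; unemployed unchanged → E = 185.71, U = 21.19, labor force = 206.90 million.
After the second change, unemployed and labor force both rise by 6.50 → E = 185.71, U = 27.69, labor force = 213.40 million.
New unemployment rate = 27.69 / 213.40 = 12.98%.

New unemployment rate ≈ 12.98%.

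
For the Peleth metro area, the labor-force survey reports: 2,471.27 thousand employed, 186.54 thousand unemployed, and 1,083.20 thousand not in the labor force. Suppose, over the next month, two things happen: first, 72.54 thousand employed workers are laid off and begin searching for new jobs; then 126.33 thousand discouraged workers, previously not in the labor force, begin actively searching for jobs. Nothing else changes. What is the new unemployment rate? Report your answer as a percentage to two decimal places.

Initially, labor force = 2,471.27 + 186.54 = 2,657.81 thousand, so u = 186.54/2,657.81 = 7.02%.
After the first change, employed falls and unemployed rises by 72.54; labor force unchanged → E = 2,398.73, U = 259.08, labor force = 2,657.81 thousand.
After the second change, unemployed and labor force both rise by 126.33 → E = 2,398.73, U = 385.41, labor force = 2,784.14 thousand.
New unemployment rate = 385.41 / 2,784.14 = 13.84%.

New unemployment rate ≈ 13.84%.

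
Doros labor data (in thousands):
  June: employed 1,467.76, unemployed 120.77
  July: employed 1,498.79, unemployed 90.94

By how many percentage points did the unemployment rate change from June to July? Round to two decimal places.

June: labor force = 1,467.76 + 120.77 = 1,588.53; u = 120.77/1,588.53 = 7.60%.
July: labor force = 1,498.79 + 90.94 = 1,589.73; u = 90.94/1,589.73 = 5.72%.
Change = 5.72% − 7.60% = −1.88 pp.

The unemployment rate changed by −1.88 percentage points.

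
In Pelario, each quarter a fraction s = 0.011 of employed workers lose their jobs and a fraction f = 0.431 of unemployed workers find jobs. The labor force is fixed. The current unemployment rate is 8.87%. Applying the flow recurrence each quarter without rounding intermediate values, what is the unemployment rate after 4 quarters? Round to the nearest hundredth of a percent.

With a fixed labor force, u_{t+1} = u_t + s·(1−u_t) − f·u_t = u_t·(1−s−f) + s.
Here 1−s−f = 0.558 and s = 0.011.
u_1 = 0.088700 × 0.558 + 0.011 = 0.060495.
u_2 = 0.060495 × 0.558 + 0.011 = 0.044756.
u_3 = 0.044756 × 0.558 + 0.011 = 0.035974.
u_4 = 0.035974 × 0.558 + 0.011 = 0.031073.

Unemployment rate after four quarters ≈ 3.11%.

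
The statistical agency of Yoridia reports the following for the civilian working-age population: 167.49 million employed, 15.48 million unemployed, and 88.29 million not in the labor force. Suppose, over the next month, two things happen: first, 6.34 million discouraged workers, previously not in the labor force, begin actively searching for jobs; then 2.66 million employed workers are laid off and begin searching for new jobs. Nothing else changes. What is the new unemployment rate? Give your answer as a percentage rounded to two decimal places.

New unemployment rate ≈ 12.93%.

Initially, labor force = 167.49 + 15.48 = 182.97 million, so u = 15.48/182.97 = 8.46%.
After the first change, unemployed and labor force both rise by 6.34 → E = 167.49, U = 21.82, labor force = 189.31 million.
After the second change, employed falls and unemployed rises by 2.66; labor force unchanged → E = 164.83, U = 24.48, labor force = 189.31 million.
New unemployment rate = 24.48 / 189.31 = 12.93%.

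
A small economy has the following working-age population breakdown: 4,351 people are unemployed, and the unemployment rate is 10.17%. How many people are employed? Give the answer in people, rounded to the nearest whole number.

Labor force = U / u = 4,351 / 0.1017 ≈ 42,783.
Employed = labor force − unemployed = 42,783 − 4,351 = 38,432.

About 38,432 are employed.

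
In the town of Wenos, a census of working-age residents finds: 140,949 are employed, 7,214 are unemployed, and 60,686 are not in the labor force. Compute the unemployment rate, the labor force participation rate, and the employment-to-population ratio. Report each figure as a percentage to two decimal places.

Unemployment rate ≈ 4.87%; labor force participation rate ≈ 70.94%; employment-population ratio ≈ 67.49%.

Labor force = employed + unemployed = 140,949 + 7,214 = 148,163.
Working-age population = 148,163 + 60,686 = 208,849.
Unemployment rate = 7,214 / 148,163 = 4.87%.
Labor force participation rate = 148,163 / 208,849 = 70.94%.
Employment-population ratio = 140,949 / 208,849 = 67.49%.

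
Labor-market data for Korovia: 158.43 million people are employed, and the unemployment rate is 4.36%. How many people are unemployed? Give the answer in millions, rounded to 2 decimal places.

About 7.22 million are unemployed.

Let U be the number unemployed. The labor force is E + U, and U/(E+U) = 0.0436.
So U = 0.0436 × 158.43 / (1 − 0.0436) = 6.9075 / 0.9564 ≈ 7.22 million.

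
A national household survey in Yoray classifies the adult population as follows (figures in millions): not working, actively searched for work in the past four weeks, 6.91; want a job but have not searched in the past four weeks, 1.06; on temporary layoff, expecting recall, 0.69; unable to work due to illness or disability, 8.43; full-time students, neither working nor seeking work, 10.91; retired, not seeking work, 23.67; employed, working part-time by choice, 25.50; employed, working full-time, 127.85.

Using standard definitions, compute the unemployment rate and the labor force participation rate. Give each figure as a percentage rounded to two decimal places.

Unemployment rate ≈ 4.72%; labor force participation rate ≈ 78.50%.

Employed = 25.50 + 127.85 = 153.35 million.
Unemployed = 6.91 + 0.69 = 7.60 million (jobless and actively searching, or on temporary layoff).
Labor force = 153.35 + 7.60 = 160.95 million.
Not in labor force = 1.06 + 8.43 + 10.91 + 23.67 = 44.07 million (those not working and not actively searching are outside the labor force — including those who want a job but have given up searching).
Civilian working-age population = 160.95 + 44.07 = 205.02 million.
Unemployment rate = 7.60 / 160.95 = 4.72%.
Labor force participation rate = 160.95 / 205.02 = 78.50%.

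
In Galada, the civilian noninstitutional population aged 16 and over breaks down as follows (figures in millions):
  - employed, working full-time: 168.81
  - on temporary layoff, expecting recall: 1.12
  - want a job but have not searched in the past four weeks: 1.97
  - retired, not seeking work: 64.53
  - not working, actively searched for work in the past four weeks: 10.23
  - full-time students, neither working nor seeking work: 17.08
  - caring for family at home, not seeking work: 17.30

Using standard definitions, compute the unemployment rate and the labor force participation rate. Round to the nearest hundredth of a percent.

Unemployment rate ≈ 6.30%; labor force participation rate ≈ 64.10%.

Employed = 168.81 million.
Unemployed = 1.12 + 10.23 = 11.35 million (jobless and actively searching, or on temporary layoff).
Labor force = 168.81 + 11.35 = 180.16 million.
Not in labor force = 1.97 + 64.53 + 17.08 + 17.30 = 100.88 million (those not working and not actively searching are outside the labor force — including those who want a job but have given up searching).
Civilian working-age population = 180.16 + 100.88 = 281.04 million.
Unemployment rate = 11.35 / 180.16 = 6.30%.
Labor force participation rate = 180.16 / 281.04 = 64.10%.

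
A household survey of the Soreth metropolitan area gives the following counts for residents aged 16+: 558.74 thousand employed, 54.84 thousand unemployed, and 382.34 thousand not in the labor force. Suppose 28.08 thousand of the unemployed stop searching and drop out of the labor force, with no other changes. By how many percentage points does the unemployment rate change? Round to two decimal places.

The unemployment rate changes by −4.37 percentage points.

Initially, labor force = 558.74 + 54.84 = 613.58 thousand, so u = 54.84/613.58 = 8.94%.
After the change, unemployed and labor force both fall by 28.08 → E = 558.74, U = 26.76, labor force = 585.50 thousand.
New unemployment rate = 26.76 / 585.50 = 4.57%.
Change = 4.57% − 8.94% = −4.37 percentage points.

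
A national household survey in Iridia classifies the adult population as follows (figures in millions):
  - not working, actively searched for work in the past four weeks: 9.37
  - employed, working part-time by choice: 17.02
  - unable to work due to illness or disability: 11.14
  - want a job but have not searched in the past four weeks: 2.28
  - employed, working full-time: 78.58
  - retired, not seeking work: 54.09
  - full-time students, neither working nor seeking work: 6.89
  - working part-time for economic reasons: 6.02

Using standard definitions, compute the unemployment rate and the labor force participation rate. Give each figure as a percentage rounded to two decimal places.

Employed = 17.02 + 78.58 + 6.02 = 101.62 million (anyone who worked, including part-time for economic reasons, counts as employed).
Unemployed = 9.37 million.
Labor force = 101.62 + 9.37 = 110.99 million.
Not in labor force = 11.14 + 2.28 + 54.09 + 6.89 = 74.40 million (those not working and not actively searching are outside the labor force — including those who want a job but have given up searching).
Civilian working-age population = 110.99 + 74.40 = 185.39 million.
Unemployment rate = 9.37 / 110.99 = 8.44%.
Labor force participation rate = 110.99 / 185.39 = 59.87%.

Unemployment rate ≈ 8.44%; labor force participation rate ≈ 59.87%.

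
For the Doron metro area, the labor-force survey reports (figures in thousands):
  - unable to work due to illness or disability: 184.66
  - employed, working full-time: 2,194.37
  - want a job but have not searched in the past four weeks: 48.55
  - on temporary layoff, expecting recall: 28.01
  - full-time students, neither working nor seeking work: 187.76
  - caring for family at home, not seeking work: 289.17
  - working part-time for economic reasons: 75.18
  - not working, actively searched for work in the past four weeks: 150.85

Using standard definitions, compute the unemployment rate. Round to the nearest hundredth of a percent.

Unemployment rate ≈ 7.31%.

Employed = 2,194.37 + 75.18 = 2,269.55 thousand (anyone who worked, including part-time for economic reasons, counts as employed).
Unemployed = 28.01 + 150.85 = 178.86 thousand (jobless and actively searching, or on temporary layoff).
Labor force = 2,269.55 + 178.86 = 2,448.41 thousand.
Unemployment rate = 178.86 / 2,448.41 = 7.31%.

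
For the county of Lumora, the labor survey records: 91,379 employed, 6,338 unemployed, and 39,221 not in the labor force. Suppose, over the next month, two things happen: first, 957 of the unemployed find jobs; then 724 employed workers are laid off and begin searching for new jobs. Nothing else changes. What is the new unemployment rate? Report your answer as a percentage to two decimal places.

Initially, labor force = 91,379 + 6,338 = 97,717, so u = 6,338/97,717 = 6.49%.
After the first change, unemployed falls and employed rises by 957; labor force unchanged → E = 92,336, U = 5,381, labor force = 97,717.
After the second change, employed falls and unemployed rises by 724; labor force unchanged → E = 91,612, U = 6,105, labor force = 97,717.
New unemployment rate = 6,105 / 97,717 = 6.25%.

New unemployment rate ≈ 6.25%.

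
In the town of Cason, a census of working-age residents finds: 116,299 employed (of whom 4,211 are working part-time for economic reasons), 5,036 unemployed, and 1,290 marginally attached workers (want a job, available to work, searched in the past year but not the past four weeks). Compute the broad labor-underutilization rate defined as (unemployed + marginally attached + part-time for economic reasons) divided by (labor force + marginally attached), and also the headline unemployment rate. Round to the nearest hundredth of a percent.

Broad underutilization rate ≈ 8.59%; headline unemployment rate ≈ 4.15%.

Labor force = 116,299 + 5,036 = 121,335.
Numerator = 5,036 + 1,290 + 4,211 = 10,537.
Denominator = 121,335 + 1,290 = 122,625.
Broad rate = 10,537 / 122,625 = 8.59%.
Headline unemployment rate = 5,036 / 121,335 = 4.15%.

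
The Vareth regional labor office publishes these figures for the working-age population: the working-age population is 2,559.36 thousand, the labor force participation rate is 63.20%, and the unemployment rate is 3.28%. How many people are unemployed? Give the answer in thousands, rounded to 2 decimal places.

Labor force = 0.6320 × 2,559.36 = 1,617.52 thousand.
Unemployed = 0.0328 × 1,617.52 ≈ 53.05 thousand.

About 53.05 thousand are unemployed.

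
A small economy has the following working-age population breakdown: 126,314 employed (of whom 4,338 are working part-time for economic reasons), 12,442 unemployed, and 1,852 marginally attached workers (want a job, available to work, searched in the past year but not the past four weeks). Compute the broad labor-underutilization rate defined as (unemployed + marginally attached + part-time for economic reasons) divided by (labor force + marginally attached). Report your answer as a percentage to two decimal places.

Broad underutilization rate ≈ 13.25%.

Labor force = 126,314 + 12,442 = 138,756.
Numerator = 12,442 + 1,852 + 4,338 = 18,632.
Denominator = 138,756 + 1,852 = 140,608.
Broad rate = 18,632 / 140,608 = 13.25%.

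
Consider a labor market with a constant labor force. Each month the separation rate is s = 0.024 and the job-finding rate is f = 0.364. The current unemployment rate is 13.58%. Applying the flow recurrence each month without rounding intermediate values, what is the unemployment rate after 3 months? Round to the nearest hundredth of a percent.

Unemployment rate after three months ≈ 7.88%.

With a fixed labor force, u_{t+1} = u_t + s·(1−u_t) − f·u_t = u_t·(1−s−f) + s.
Here 1−s−f = 0.612 and s = 0.024.
u_1 = 0.135800 × 0.612 + 0.024 = 0.107110.
u_2 = 0.107110 × 0.612 + 0.024 = 0.089551.
u_3 = 0.089551 × 0.612 + 0.024 = 0.078805.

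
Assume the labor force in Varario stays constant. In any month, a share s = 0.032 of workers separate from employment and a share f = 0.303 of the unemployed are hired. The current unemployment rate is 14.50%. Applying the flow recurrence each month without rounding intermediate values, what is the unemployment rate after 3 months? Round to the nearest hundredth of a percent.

With a fixed labor force, u_{t+1} = u_t + s·(1−u_t) − f·u_t = u_t·(1−s−f) + s.
Here 1−s−f = 0.665 and s = 0.032.
u_1 = 0.145000 × 0.665 + 0.032 = 0.128425.
u_2 = 0.128425 × 0.665 + 0.032 = 0.117403.
u_3 = 0.117403 × 0.665 + 0.032 = 0.110073.

Unemployment rate after three months ≈ 11.01%.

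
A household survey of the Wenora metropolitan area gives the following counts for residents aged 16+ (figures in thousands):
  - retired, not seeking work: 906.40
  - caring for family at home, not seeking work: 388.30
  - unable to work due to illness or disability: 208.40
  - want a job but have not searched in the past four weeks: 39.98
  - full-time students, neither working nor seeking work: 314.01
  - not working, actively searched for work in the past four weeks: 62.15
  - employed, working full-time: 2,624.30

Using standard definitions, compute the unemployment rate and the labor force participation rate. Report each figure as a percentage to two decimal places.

Unemployment rate ≈ 2.31%; labor force participation rate ≈ 59.13%.

Employed = 2,624.30 thousand.
Unemployed = 62.15 thousand.
Labor force = 2,624.30 + 62.15 = 2,686.45 thousand.
Not in labor force = 906.40 + 388.30 + 208.40 + 39.98 + 314.01 = 1,857.09 thousand (those not working and not actively searching are outside the labor force — including those who want a job but have given up searching).
Civilian working-age population = 2,686.45 + 1,857.09 = 4,543.54 thousand.
Unemployment rate = 62.15 / 2,686.45 = 2.31%.
Labor force participation rate = 2,686.45 / 4,543.54 = 59.13%.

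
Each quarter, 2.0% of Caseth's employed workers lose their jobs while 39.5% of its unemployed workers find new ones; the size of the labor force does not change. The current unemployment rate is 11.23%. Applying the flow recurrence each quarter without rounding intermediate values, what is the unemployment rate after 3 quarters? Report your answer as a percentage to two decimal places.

Unemployment rate after three quarters ≈ 6.10%.

With a fixed labor force, u_{t+1} = u_t + s·(1−u_t) − f·u_t = u_t·(1−s−f) + s.
Here 1−s−f = 0.585 and s = 0.020.
u_1 = 0.112300 × 0.585 + 0.020 = 0.085695.
u_2 = 0.085695 × 0.585 + 0.020 = 0.070132.
u_3 = 0.070132 × 0.585 + 0.020 = 0.061027.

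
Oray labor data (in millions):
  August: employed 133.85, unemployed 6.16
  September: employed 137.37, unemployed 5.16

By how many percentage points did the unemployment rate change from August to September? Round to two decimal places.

The unemployment rate changed by −0.78 percentage points.

August: labor force = 133.85 + 6.16 = 140.01; u = 6.16/140.01 = 4.40%.
September: labor force = 137.37 + 5.16 = 142.53; u = 5.16/142.53 = 3.62%.
Change = 3.62% − 4.40% = −0.78 pp.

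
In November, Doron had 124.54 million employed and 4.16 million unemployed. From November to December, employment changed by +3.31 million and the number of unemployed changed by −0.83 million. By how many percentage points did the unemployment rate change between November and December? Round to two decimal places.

The unemployment rate changed by −0.69 percentage points.

November: labor force = 124.54 + 4.16 = 128.70; u = 4.16/128.70 = 3.23%.
December: labor force = 127.85 + 3.33 = 131.18; u = 3.33/131.18 = 2.54%.
Change = 2.54% − 3.23% = −0.69 pp.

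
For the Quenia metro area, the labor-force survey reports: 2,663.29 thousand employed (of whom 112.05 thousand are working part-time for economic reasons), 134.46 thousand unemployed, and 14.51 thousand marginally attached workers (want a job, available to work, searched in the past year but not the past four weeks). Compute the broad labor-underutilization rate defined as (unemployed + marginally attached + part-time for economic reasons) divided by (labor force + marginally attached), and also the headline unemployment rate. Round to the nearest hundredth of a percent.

Broad underutilization rate ≈ 9.28%; headline unemployment rate ≈ 4.81%.

Labor force = 2,663.29 + 134.46 = 2,797.75 thousand.
Numerator = 134.46 + 14.51 + 112.05 = 261.02 thousand.
Denominator = 2,797.75 + 14.51 = 2,812.26 thousand.
Broad rate = 261.02 / 2,812.26 = 9.28%.
Headline unemployment rate = 134.46 / 2,797.75 = 4.81%.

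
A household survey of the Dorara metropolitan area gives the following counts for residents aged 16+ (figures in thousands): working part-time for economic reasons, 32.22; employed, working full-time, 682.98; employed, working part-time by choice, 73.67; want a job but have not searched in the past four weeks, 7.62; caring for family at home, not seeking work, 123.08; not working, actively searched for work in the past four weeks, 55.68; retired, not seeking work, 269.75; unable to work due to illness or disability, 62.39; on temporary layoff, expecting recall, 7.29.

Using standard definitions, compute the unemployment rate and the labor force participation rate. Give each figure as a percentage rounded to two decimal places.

Unemployment rate ≈ 7.39%; labor force participation rate ≈ 64.79%.

Employed = 32.22 + 682.98 + 73.67 = 788.87 thousand (anyone who worked, including part-time for economic reasons, counts as employed).
Unemployed = 55.68 + 7.29 = 62.97 thousand (jobless and actively searching, or on temporary layoff).
Labor force = 788.87 + 62.97 = 851.84 thousand.
Not in labor force = 7.62 + 123.08 + 269.75 + 62.39 = 462.84 thousand (those not working and not actively searching are outside the labor force — including those who want a job but have given up searching).
Civilian working-age population = 851.84 + 462.84 = 1,314.68 thousand.
Unemployment rate = 62.97 / 851.84 = 7.39%.
Labor force participation rate = 851.84 / 1,314.68 = 64.79%.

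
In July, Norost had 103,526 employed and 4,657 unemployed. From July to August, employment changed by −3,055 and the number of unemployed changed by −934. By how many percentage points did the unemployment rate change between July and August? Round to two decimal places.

July: labor force = 103,526 + 4,657 = 108,183; u = 4,657/108,183 = 4.30%.
August: labor force = 100,471 + 3,723 = 104,194; u = 3,723/104,194 = 3.57%.
Change = 3.57% − 4.30% = −0.73 pp.

The unemployment rate changed by −0.73 percentage points.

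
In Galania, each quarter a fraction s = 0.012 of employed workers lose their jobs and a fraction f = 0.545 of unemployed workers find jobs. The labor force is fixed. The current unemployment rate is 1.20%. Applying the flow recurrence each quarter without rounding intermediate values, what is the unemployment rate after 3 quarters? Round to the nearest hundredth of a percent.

With a fixed labor force, u_{t+1} = u_t + s·(1−u_t) − f·u_t = u_t·(1−s−f) + s.
Here 1−s−f = 0.443 and s = 0.012.
u_1 = 0.012000 × 0.443 + 0.012 = 0.017316.
u_2 = 0.017316 × 0.443 + 0.012 = 0.019671.
u_3 = 0.019671 × 0.443 + 0.012 = 0.020714.

Unemployment rate after three quarters ≈ 2.07%.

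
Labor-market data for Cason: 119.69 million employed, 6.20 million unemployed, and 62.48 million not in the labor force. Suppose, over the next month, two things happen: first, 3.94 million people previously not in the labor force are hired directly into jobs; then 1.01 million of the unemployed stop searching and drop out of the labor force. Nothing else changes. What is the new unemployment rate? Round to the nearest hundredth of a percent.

New unemployment rate ≈ 4.03%.

Initially, labor force = 119.69 + 6.20 = 125.89 million, so u = 6.20/125.89 = 4.92%.
After the first change, employed and labor force both rise by 3.94; unemployed unchanged → E = 123.63, U = 6.20, labor force = 129.83 million.
After the second change, unemployed and labor force both fall by 1.01 → E = 123.63, U = 5.19, labor force = 128.82 million.
New unemployment rate = 5.19 / 128.82 = 4.03%.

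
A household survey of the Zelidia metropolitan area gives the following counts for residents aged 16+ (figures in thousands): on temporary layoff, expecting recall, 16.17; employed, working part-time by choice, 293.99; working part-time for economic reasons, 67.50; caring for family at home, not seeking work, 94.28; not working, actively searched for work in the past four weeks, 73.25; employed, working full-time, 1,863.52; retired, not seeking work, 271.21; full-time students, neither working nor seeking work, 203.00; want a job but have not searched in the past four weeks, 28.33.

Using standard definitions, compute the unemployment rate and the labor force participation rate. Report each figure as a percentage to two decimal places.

Unemployment rate ≈ 3.86%; labor force participation rate ≈ 79.50%.

Employed = 293.99 + 67.50 + 1,863.52 = 2,225.01 thousand (anyone who worked, including part-time for economic reasons, counts as employed).
Unemployed = 16.17 + 73.25 = 89.42 thousand (jobless and actively searching, or on temporary layoff).
Labor force = 2,225.01 + 89.42 = 2,314.43 thousand.
Not in labor force = 94.28 + 271.21 + 203.00 + 28.33 = 596.82 thousand (those not working and not actively searching are outside the labor force — including those who want a job but have given up searching).
Civilian working-age population = 2,314.43 + 596.82 = 2,911.25 thousand.
Unemployment rate = 89.42 / 2,314.43 = 3.86%.
Labor force participation rate = 2,314.43 / 2,911.25 = 79.50%.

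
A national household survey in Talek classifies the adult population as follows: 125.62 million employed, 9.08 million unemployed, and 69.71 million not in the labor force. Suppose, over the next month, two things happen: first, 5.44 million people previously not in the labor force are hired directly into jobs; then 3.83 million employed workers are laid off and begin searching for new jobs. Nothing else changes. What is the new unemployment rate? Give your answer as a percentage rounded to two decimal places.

Initially, labor force = 125.62 + 9.08 = 134.70 million, so u = 9.08/134.70 = 6.74%.
After the first change, employed and labor force both rise by 5.44; unemployed unchanged → E = 131.06, U = 9.08, labor force = 140.14 million.
After the second change, employed falls and unemployed rises by 3.83; labor force unchanged → E = 127.23, U = 12.91, labor force = 140.14 million.
New unemployment rate = 12.91 / 140.14 = 9.21%.

New unemployment rate ≈ 9.21%.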